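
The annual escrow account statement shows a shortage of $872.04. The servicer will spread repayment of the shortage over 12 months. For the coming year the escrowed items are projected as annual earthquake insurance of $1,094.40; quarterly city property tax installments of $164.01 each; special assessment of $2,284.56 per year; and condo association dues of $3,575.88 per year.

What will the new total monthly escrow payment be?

Earthquake insurance — $1,094.40
City property tax — $164.01 × 4 = $656.04
Special assessment — $2,284.56
Condo association dues — $3,575.88
Total annual escrow = $7,610.88
Per month = $7,610.88 ÷ 12 = $634.24
Monthly shortage recovery: $872.04 ÷ 12 = $72.67
Adjusted monthly = $634.24 + $72.67 = $706.91

$706.91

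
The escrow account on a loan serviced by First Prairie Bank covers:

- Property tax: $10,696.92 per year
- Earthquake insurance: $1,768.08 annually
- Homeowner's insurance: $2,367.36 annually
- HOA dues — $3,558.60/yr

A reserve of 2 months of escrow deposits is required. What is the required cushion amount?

Property tax = $10,696.92 annually
Earthquake insurance = $1,768.08 annually
Homeowner's insurance = $2,367.36 annually
HOA dues = $3,558.60 annually
Total annual escrow = $10,696.92 + $1,768.08 + $2,367.36 + $3,558.60 = $18,390.96
Per month = $18,390.96 ÷ 12 = $1,532.58
Reserve = 2 × $1,532.58 = $3,065.16

$3,065.16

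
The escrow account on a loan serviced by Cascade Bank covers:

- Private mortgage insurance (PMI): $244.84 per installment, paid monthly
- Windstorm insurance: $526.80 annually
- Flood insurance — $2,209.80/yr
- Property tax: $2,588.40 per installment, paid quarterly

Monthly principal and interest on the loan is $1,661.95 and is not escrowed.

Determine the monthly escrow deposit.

$1,335.69

Private mortgage insurance (PMI) — $244.84 × 12 = $2,938.08/yr
Windstorm insurance — $526.80/yr
Flood insurance — $2,209.80/yr
Property tax — $2,588.40 × 4 = $10,353.60/yr
Yearly total = $2,938.08 + $526.80 + $2,209.80 + $10,353.60 = $16,028.28
Monthly escrow = $16,028.28 ÷ 12 = $1,335.69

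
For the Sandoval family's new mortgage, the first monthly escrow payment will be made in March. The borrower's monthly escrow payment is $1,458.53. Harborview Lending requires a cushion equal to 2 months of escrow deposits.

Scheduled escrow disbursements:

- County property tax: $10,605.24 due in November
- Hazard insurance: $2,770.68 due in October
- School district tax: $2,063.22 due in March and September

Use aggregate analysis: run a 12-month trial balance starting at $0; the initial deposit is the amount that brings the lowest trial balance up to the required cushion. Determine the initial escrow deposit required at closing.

Cushion = 2 × $1,458.53 = $2,917.06
Trial balance (start $0, +$1,458.53 each month, − disbursements):
  Mar: +$1,458.53 − $2,063.22 → -$604.69
  Apr: +$1,458.53 → $853.84
  May: +$1,458.53 → $2,312.37
  Jun: +$1,458.53 → $3,770.90
  Jul: +$1,458.53 → $5,229.43
  Aug: +$1,458.53 → $6,687.96
  Sep: +$1,458.53 − $2,063.22 → $6,083.27
  Oct: +$1,458.53 − $2,770.68 → $4,771.12
  Nov: +$1,458.53 − $10,605.24 → -$4,375.59
  Dec: +$1,458.53 → -$2,917.06
  Jan: +$1,458.53 → -$1,458.53
  Feb: +$1,458.53 → $0.00
Lowest trial balance = -$4,375.59 (Nov)
Initial deposit = cushion − low point = $2,917.06 − (-$4,375.59) = $7,292.65

$7,292.65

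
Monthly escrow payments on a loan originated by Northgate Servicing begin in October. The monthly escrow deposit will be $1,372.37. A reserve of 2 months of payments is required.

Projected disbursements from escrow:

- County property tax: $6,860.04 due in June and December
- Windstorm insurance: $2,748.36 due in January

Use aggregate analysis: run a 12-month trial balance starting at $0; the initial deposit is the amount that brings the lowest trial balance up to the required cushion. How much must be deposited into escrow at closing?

$6,863.66

Cushion = 2 × $1,372.37 = $2,744.74
Trial balance (start $0, +$1,372.37 each month, − disbursements):
  Oct: +$1,372.37 → $1,372.37
  Nov: +$1,372.37 → $2,744.74
  Dec: +$1,372.37 − $6,860.04 → -$2,742.93
  Jan: +$1,372.37 − $2,748.36 → -$4,118.92
  Feb: +$1,372.37 → -$2,746.55
  Mar: +$1,372.37 → -$1,374.18
  Apr: +$1,372.37 → -$1.81
  May: +$1,372.37 → $1,370.56
  Jun: +$1,372.37 − $6,860.04 → -$4,117.11
  Jul: +$1,372.37 → -$2,744.74
  Aug: +$1,372.37 → -$1,372.37
  Sep: +$1,372.37 → $0.00
Lowest trial balance = -$4,118.92 (Jan)
Initial deposit = cushion − low point = $2,744.74 − (-$4,118.92) = $6,863.66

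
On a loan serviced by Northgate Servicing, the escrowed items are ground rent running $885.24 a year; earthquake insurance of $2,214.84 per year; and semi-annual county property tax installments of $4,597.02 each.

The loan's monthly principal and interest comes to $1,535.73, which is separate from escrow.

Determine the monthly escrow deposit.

$1,024.51

Ground rent: $885.24 per year
Earthquake insurance: $2,214.84 per year
County property tax: $4,597.02 × 2 = $9,194.04 per year
Combined annual = $12,294.12
Monthly = $12,294.12 / 12 = $1,024.51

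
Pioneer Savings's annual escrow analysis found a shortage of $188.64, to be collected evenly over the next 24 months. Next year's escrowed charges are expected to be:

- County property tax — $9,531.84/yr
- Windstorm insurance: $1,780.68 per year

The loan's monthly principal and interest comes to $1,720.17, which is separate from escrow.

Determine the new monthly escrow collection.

County property tax: $9,531.84/yr
Windstorm insurance: $1,780.68/yr
Total annual escrow = $9,531.84 + $1,780.68 = $11,312.52
Per month = $11,312.52 ÷ 12 = $942.71
Shortage per month = $188.64 / 24 = $7.86
Adjusted monthly = $942.71 + $7.86 = $950.57

$950.57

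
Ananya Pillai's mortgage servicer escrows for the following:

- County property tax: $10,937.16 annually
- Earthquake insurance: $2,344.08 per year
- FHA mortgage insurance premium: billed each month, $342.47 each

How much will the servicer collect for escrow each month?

County property tax — $10,937.16
Earthquake insurance — $2,344.08
FHA mortgage insurance premium — $342.47 × 12 = $4,109.64
Total per year = $17,390.88
Monthly escrow = $17,390.88 / 12 = $1,449.24

$1,449.24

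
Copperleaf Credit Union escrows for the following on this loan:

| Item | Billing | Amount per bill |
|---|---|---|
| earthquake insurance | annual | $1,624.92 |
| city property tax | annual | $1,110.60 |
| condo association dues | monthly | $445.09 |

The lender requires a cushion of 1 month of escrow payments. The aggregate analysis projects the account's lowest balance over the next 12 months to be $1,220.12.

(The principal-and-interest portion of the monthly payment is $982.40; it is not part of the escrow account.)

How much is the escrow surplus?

$547.07

Earthquake insurance — $1,624.92 per year
City property tax — $1,110.60 per year
Condo association dues — $445.09 × 12 = $5,341.08 per year
Total annual escrow = $1,624.92 + $1,110.60 + $5,341.08 = $8,076.60
Monthly = $8,076.60 ÷ 12 = $673.05
Cushion = 1 × $673.05 = $673.05
Excess over cushion: $1,220.12 − $673.05 = $547.07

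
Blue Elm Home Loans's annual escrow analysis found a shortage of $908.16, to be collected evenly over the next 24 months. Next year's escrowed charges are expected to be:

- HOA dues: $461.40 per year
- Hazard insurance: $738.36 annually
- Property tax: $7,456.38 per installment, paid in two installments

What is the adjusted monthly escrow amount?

$1,380.55

HOA dues = $461.40 per year
Hazard insurance = $738.36 per year
Property tax = $7,456.38 × 2 = $14,912.76 per year
Total annual escrow = $16,112.52
Monthly = $16,112.52 / 12 = $1,342.71
Shortage spread = $908.16 / 24 = $37.84/mo
Adjusted monthly = $1,342.71 + $37.84 = $1,380.55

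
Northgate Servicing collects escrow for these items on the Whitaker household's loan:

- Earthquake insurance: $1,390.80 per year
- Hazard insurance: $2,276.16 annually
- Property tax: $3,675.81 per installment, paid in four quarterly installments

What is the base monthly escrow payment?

Earthquake insurance — $1,390.80 per year
Hazard insurance — $2,276.16 per year
Property tax — $3,675.81 × 4 = $14,703.24 per year
Total per year = $1,390.80 + $2,276.16 + $14,703.24 = $18,370.20
Monthly escrow = $18,370.20 / 12 = $1,530.85

$1,530.85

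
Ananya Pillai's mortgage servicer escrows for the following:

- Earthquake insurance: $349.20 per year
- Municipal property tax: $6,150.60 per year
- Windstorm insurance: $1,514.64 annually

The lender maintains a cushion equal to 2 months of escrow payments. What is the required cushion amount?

$1,335.74

Earthquake insurance = $349.20 annually
Municipal property tax = $6,150.60 annually
Windstorm insurance = $1,514.64 annually
Combined annual = $8,014.44
Base monthly escrow = $8,014.44 / 12 = $667.87
Required cushion = 2 × $667.87 = $1,335.74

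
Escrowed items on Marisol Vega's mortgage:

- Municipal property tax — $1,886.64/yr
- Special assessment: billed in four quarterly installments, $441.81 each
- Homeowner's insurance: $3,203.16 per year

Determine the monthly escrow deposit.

$571.42

Municipal property tax — $1,886.64 annually
Special assessment — $441.81 × 4 = $1,767.24 annually
Homeowner's insurance — $3,203.16 annually
Total annual escrow = $1,886.64 + $1,767.24 + $3,203.16 = $6,857.04
Monthly escrow = $6,857.04 / 12 = $571.42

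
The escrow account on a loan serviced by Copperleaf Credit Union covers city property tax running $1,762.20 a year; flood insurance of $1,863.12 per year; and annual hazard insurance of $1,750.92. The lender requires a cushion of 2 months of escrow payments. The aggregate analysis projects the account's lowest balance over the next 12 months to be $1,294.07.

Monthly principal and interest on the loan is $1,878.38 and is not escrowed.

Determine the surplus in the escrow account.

City property tax: $1,762.20
Flood insurance: $1,863.12
Hazard insurance: $1,750.92
Yearly total = $1,762.20 + $1,863.12 + $1,750.92 = $5,376.24
Monthly = $5,376.24 / 12 = $448.02
Cushion = 2 × $448.02 = $896.04
Excess over cushion: $1,294.07 − $896.04 = $398.03

$398.03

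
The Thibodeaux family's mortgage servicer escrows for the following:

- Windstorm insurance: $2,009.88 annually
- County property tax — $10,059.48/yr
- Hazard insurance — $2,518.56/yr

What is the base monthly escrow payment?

$1,215.66

Windstorm insurance = $2,009.88 annually
County property tax = $10,059.48 annually
Hazard insurance = $2,518.56 annually
Yearly total = $2,009.88 + $10,059.48 + $2,518.56 = $14,587.92
Monthly escrow = $14,587.92 / 12 = $1,215.66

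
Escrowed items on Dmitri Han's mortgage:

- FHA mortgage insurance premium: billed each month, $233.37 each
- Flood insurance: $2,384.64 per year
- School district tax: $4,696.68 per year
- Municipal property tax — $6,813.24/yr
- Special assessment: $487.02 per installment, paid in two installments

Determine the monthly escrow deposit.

$1,472.42

FHA mortgage insurance premium — $233.37 × 12 = $2,800.44 per year
Flood insurance — $2,384.64 per year
School district tax — $4,696.68 per year
Municipal property tax — $6,813.24 per year
Special assessment — $487.02 × 2 = $974.04 per year
Yearly total = $2,800.44 + $2,384.64 + $4,696.68 + $6,813.24 + $974.04 = $17,669.04
Monthly = $17,669.04 / 12 = $1,472.42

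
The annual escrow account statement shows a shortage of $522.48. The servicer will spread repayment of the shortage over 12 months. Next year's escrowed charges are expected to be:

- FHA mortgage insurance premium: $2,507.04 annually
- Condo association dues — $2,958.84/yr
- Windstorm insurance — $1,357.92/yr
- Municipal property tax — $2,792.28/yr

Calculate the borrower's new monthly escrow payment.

$844.88

FHA mortgage insurance premium: $2,507.04 annually
Condo association dues: $2,958.84 annually
Windstorm insurance: $1,357.92 annually
Municipal property tax: $2,792.28 annually
Combined annual = $9,616.08
Monthly = $9,616.08 / 12 = $801.34
Monthly shortage recovery: $522.48 / 12 = $43.54
Adjusted monthly = $801.34 + $43.54 = $844.88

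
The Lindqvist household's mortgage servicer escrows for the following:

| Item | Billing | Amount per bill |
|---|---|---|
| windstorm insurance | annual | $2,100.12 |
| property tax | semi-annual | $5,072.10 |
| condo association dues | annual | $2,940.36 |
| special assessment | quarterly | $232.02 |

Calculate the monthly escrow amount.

$1,342.73

Windstorm insurance = $2,100.12 annually
Property tax = $5,072.10 × 2 = $10,144.20 annually
Condo association dues = $2,940.36 annually
Special assessment = $232.02 × 4 = $928.08 annually
Total per year = $2,100.12 + $10,144.20 + $2,940.36 + $928.08 = $16,112.76
Per month = $16,112.76 / 12 = $1,342.73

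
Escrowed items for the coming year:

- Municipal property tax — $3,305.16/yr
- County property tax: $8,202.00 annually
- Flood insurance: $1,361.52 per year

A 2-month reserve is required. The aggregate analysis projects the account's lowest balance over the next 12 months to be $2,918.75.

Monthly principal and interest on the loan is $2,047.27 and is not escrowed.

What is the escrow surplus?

$773.97

Municipal property tax = $3,305.16 annually
County property tax = $8,202.00 annually
Flood insurance = $1,361.52 annually
Annual escrow total = $12,868.68
Monthly = $12,868.68 / 12 = $1,072.39
Required cushion = 2 × $1,072.39 = $2,144.78
Surplus = $2,918.75 − $2,144.78 = $773.97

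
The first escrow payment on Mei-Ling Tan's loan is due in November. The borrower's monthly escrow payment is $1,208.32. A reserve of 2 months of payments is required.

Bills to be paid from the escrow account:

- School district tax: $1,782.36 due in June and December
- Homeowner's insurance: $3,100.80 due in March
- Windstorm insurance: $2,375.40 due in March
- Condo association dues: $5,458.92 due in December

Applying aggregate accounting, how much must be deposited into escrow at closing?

$9,092.52

Cushion = 2 × $1,208.32 = $2,416.64
Trial balance (start $0, +$1,208.32 each month, − disbursements):
  Nov: +$1,208.32 → $1,208.32
  Dec: +$1,208.32 − $7,241.28 → -$4,824.64
  Jan: +$1,208.32 → -$3,616.32
  Feb: +$1,208.32 → -$2,408.00
  Mar: +$1,208.32 − $5,476.20 → -$6,675.88
  Apr: +$1,208.32 → -$5,467.56
  May: +$1,208.32 → -$4,259.24
  Jun: +$1,208.32 − $1,782.36 → -$4,833.28
  Jul: +$1,208.32 → -$3,624.96
  Aug: +$1,208.32 → -$2,416.64
  Sep: +$1,208.32 → -$1,208.32
  Oct: +$1,208.32 → $0.00
Lowest trial balance = -$6,675.88 (Mar)
Initial deposit = cushion − low point = $2,416.64 − (-$6,675.88) = $9,092.52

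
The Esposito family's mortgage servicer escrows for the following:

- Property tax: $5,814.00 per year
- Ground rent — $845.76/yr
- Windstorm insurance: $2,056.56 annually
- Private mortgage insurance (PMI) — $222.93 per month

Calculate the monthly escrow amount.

Property tax = $5,814.00
Ground rent = $845.76
Windstorm insurance = $2,056.56
Private mortgage insurance (PMI) = $222.93 × 12 = $2,675.16
Combined annual = $11,391.48
Base monthly escrow = $11,391.48 / 12 = $949.29

$949.29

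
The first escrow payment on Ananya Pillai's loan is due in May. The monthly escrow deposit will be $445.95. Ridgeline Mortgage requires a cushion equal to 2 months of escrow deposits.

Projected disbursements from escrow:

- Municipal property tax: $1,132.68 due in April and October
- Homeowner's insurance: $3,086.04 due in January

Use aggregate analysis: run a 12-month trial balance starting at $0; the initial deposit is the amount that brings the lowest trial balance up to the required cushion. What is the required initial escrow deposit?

$1,097.07

Cushion = 2 × $445.95 = $891.90
Trial balance (start $0, +$445.95 each month, − disbursements):
  May: +$445.95 → $445.95
  Jun: +$445.95 → $891.90
  Jul: +$445.95 → $1,337.85
  Aug: +$445.95 → $1,783.80
  Sep: +$445.95 → $2,229.75
  Oct: +$445.95 − $1,132.68 → $1,543.02
  Nov: +$445.95 → $1,988.97
  Dec: +$445.95 → $2,434.92
  Jan: +$445.95 − $3,086.04 → -$205.17
  Feb: +$445.95 → $240.78
  Mar: +$445.95 → $686.73
  Apr: +$445.95 − $1,132.68 → $0.00
Lowest trial balance = -$205.17 (Jan)
Initial deposit = cushion − low point = $891.90 − (-$205.17) = $1,097.07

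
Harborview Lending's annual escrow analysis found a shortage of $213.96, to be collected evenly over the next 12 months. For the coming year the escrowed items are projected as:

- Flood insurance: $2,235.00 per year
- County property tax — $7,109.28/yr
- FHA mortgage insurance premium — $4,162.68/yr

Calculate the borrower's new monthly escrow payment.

$1,143.41

Flood insurance = $2,235.00 annually
County property tax = $7,109.28 annually
FHA mortgage insurance premium = $4,162.68 annually
Yearly total = $2,235.00 + $7,109.28 + $4,162.68 = $13,506.96
Per month = $13,506.96 / 12 = $1,125.58
Shortage per month = $213.96 ÷ 12 = $17.83
Adjusted monthly = $1,125.58 + $17.83 = $1,143.41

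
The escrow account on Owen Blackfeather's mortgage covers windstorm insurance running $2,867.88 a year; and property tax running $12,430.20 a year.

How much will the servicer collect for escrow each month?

$1,274.84

Windstorm insurance = $2,867.88 per year
Property tax = $12,430.20 per year
Total per year = $2,867.88 + $12,430.20 = $15,298.08
Per month = $15,298.08 / 12 = $1,274.84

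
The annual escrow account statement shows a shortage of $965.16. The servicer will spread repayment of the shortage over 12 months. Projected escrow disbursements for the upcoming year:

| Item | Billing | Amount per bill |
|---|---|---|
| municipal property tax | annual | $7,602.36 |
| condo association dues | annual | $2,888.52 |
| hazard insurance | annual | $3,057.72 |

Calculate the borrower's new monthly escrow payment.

Municipal property tax — $7,602.36/yr
Condo association dues — $2,888.52/yr
Hazard insurance — $3,057.72/yr
Combined annual = $13,548.60
Base monthly escrow = $13,548.60 ÷ 12 = $1,129.05
Monthly shortage recovery: $965.16 ÷ 12 = $80.43
Adjusted monthly = $1,129.05 + $80.43 = $1,209.48

$1,209.48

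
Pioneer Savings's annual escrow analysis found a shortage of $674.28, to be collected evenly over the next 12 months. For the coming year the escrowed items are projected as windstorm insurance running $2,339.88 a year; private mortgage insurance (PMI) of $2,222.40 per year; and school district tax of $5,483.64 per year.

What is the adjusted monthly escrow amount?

Windstorm insurance = $2,339.88
Private mortgage insurance (PMI) = $2,222.40
School district tax = $5,483.64
Combined annual = $2,339.88 + $2,222.40 + $5,483.64 = $10,045.92
Base monthly escrow = $10,045.92 / 12 = $837.16
Shortage per month = $674.28 ÷ 12 = $56.19
New monthly escrow = $837.16 + $56.19 = $893.35

$893.35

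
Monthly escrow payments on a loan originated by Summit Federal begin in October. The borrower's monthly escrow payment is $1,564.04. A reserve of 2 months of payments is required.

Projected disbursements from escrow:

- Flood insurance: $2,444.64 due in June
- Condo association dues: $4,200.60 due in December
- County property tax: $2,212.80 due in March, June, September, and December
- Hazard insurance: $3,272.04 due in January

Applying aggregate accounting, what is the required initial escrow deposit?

$6,557.36

Cushion = 2 × $1,564.04 = $3,128.08
Trial balance (start $0, +$1,564.04 each month, − disbursements):
  Oct: +$1,564.04 → $1,564.04
  Nov: +$1,564.04 → $3,128.08
  Dec: +$1,564.04 − $6,413.40 → -$1,721.28
  Jan: +$1,564.04 − $3,272.04 → -$3,429.28
  Feb: +$1,564.04 → -$1,865.24
  Mar: +$1,564.04 − $2,212.80 → -$2,514.00
  Apr: +$1,564.04 → -$949.96
  May: +$1,564.04 → $614.08
  Jun: +$1,564.04 − $4,657.44 → -$2,479.32
  Jul: +$1,564.04 → -$915.28
  Aug: +$1,564.04 → $648.76
  Sep: +$1,564.04 − $2,212.80 → $0.00
Lowest trial balance = -$3,429.28 (Jan)
Initial deposit = cushion − low point = $3,128.08 − (-$3,429.28) = $6,557.36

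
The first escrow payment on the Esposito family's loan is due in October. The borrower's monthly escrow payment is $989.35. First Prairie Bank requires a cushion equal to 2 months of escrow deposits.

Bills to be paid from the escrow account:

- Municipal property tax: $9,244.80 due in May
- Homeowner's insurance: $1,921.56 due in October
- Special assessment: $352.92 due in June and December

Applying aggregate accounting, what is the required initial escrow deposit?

Cushion = 2 × $989.35 = $1,978.70
Trial balance (start $0, +$989.35 each month, − disbursements):
  Oct: +$989.35 − $1,921.56 → -$932.21
  Nov: +$989.35 → $57.14
  Dec: +$989.35 − $352.92 → $693.57
  Jan: +$989.35 → $1,682.92
  Feb: +$989.35 → $2,672.27
  Mar: +$989.35 → $3,661.62
  Apr: +$989.35 → $4,650.97
  May: +$989.35 − $9,244.80 → -$3,604.48
  Jun: +$989.35 − $352.92 → -$2,968.05
  Jul: +$989.35 → -$1,978.70
  Aug: +$989.35 → -$989.35
  Sep: +$989.35 → $0.00
Lowest trial balance = -$3,604.48 (May)
Initial deposit = cushion − low point = $1,978.70 − (-$3,604.48) = $5,583.18

$5,583.18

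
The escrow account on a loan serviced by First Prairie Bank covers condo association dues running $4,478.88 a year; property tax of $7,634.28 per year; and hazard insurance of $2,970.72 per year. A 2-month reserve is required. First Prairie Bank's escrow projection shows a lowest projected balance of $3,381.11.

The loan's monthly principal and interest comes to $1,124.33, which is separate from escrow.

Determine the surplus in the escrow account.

$867.13

Condo association dues: $4,478.88 annually
Property tax: $7,634.28 annually
Hazard insurance: $2,970.72 annually
Yearly total = $4,478.88 + $7,634.28 + $2,970.72 = $15,083.88
Per month = $15,083.88 ÷ 12 = $1,256.99
Required cushion = 2 × $1,256.99 = $2,513.98
Excess over cushion: $3,381.11 − $2,513.98 = $867.13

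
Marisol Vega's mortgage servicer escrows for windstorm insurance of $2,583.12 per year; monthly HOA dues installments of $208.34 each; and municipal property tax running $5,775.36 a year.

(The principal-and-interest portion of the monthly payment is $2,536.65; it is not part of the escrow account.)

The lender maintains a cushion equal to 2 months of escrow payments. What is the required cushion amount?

$1,809.76

Windstorm insurance = $2,583.12
HOA dues = $208.34 × 12 = $2,500.08
Municipal property tax = $5,775.36
Yearly total = $10,858.56
Monthly escrow = $10,858.56 / 12 = $904.88
Required cushion = 2 × $904.88 = $1,809.76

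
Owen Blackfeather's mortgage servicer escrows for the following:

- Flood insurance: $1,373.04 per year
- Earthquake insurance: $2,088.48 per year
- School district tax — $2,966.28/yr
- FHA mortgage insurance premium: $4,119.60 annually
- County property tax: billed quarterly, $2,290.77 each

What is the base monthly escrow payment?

$1,642.54

Flood insurance: $1,373.04
Earthquake insurance: $2,088.48
School district tax: $2,966.28
FHA mortgage insurance premium: $4,119.60
County property tax: $2,290.77 × 4 = $9,163.08
Total per year = $1,373.04 + $2,088.48 + $2,966.28 + $4,119.60 + $9,163.08 = $19,710.48
Monthly = $19,710.48 ÷ 12 = $1,642.54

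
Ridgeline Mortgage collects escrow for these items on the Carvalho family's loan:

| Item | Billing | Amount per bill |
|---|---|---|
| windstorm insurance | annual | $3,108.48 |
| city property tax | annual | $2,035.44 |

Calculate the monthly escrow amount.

$428.66

Windstorm insurance — $3,108.48 annually
City property tax — $2,035.44 annually
Annual escrow total = $5,143.92
Monthly = $5,143.92 / 12 = $428.66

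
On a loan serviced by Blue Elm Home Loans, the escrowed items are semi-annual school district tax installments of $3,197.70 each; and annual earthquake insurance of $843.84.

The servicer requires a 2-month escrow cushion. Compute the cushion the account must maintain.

School district tax — $3,197.70 × 2 = $6,395.40
Earthquake insurance — $843.84
Total annual escrow = $7,239.24
Monthly = $7,239.24 ÷ 12 = $603.27
Reserve = 2 × $603.27 = $1,206.54

$1,206.54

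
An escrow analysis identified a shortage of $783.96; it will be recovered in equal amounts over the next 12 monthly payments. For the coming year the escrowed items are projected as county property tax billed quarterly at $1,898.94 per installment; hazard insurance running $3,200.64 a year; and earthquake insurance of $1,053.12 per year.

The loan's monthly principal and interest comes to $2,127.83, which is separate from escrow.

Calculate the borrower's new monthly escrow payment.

County property tax: $1,898.94 × 4 = $7,595.76 annually
Hazard insurance: $3,200.64 annually
Earthquake insurance: $1,053.12 annually
Total annual escrow = $11,849.52
Per month = $11,849.52 ÷ 12 = $987.46
Shortage per month = $783.96 / 12 = $65.33
Adjusted monthly = $987.46 + $65.33 = $1,052.79

$1,052.79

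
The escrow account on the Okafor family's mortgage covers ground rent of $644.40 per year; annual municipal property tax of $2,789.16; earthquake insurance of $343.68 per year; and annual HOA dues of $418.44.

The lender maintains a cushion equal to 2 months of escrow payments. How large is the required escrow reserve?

$699.28

Ground rent: $644.40
Municipal property tax: $2,789.16
Earthquake insurance: $343.68
HOA dues: $418.44
Annual escrow total = $4,195.68
Monthly escrow = $4,195.68 / 12 = $349.64
Reserve = 2 × $349.64 = $699.28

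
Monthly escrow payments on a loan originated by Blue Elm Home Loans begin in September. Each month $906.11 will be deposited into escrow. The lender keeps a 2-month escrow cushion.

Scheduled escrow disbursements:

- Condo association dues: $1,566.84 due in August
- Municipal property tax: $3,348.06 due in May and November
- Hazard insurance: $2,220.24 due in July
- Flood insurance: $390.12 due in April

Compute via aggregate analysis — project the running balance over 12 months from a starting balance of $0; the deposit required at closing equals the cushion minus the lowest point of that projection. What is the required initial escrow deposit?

Cushion = 2 × $906.11 = $1,812.22
Trial balance (start $0, +$906.11 each month, − disbursements):
  Sep: +$906.11 → $906.11
  Oct: +$906.11 → $1,812.22
  Nov: +$906.11 − $3,348.06 → -$629.73
  Dec: +$906.11 → $276.38
  Jan: +$906.11 → $1,182.49
  Feb: +$906.11 → $2,088.60
  Mar: +$906.11 → $2,994.71
  Apr: +$906.11 − $390.12 → $3,510.70
  May: +$906.11 − $3,348.06 → $1,068.75
  Jun: +$906.11 → $1,974.86
  Jul: +$906.11 − $2,220.24 → $660.73
  Aug: +$906.11 − $1,566.84 → $0.00
Lowest trial balance = -$629.73 (Nov)
Initial deposit = cushion − low point = $1,812.22 − (-$629.73) = $2,441.95

$2,441.95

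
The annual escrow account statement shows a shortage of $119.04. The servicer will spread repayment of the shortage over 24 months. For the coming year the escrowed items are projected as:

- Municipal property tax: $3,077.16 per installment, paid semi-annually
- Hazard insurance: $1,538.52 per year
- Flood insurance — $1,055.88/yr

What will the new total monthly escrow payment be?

$734.02

Municipal property tax: $3,077.16 × 2 = $6,154.32 annually
Hazard insurance: $1,538.52 annually
Flood insurance: $1,055.88 annually
Total annual escrow = $6,154.32 + $1,538.52 + $1,055.88 = $8,748.72
Monthly = $8,748.72 / 12 = $729.06
Shortage per month = $119.04 ÷ 24 = $4.96
Adjusted monthly = $729.06 + $4.96 = $734.02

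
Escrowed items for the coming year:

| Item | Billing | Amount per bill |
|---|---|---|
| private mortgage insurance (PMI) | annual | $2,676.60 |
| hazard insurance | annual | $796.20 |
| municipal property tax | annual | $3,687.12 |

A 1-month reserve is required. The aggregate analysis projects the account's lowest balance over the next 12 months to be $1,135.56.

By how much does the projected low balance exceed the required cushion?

$538.90

Private mortgage insurance (PMI) = $2,676.60
Hazard insurance = $796.20
Municipal property tax = $3,687.12
Annual escrow total = $2,676.60 + $796.20 + $3,687.12 = $7,159.92
Per month = $7,159.92 ÷ 12 = $596.66
Required reserve = 1 × $596.66 = $596.66
Surplus = $1,135.56 − $596.66 = $538.90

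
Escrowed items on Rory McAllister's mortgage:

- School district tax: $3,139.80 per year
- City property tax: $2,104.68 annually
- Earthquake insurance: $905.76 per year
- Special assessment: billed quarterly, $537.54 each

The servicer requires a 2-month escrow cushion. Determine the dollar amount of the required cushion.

School district tax — $3,139.80/yr
City property tax — $2,104.68/yr
Earthquake insurance — $905.76/yr
Special assessment — $537.54 × 4 = $2,150.16/yr
Total per year = $8,300.40
Monthly = $8,300.40 ÷ 12 = $691.70
Reserve = 2 × $691.70 = $1,383.40

$1,383.40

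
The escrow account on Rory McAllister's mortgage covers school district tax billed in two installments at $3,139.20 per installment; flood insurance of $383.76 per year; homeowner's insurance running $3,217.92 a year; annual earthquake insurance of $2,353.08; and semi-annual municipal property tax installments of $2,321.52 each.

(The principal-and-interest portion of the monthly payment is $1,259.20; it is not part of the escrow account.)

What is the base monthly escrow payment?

School district tax: $3,139.20 × 2 = $6,278.40 per year
Flood insurance: $383.76 per year
Homeowner's insurance: $3,217.92 per year
Earthquake insurance: $2,353.08 per year
Municipal property tax: $2,321.52 × 2 = $4,643.04 per year
Combined annual = $6,278.40 + $383.76 + $3,217.92 + $2,353.08 + $4,643.04 = $16,876.20
Monthly escrow = $16,876.20 ÷ 12 = $1,406.35

$1,406.35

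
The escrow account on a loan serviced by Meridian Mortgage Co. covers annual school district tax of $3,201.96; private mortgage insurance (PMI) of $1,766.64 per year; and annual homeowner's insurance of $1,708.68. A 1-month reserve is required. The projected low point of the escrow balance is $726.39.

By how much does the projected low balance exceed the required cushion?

School district tax = $3,201.96
Private mortgage insurance (PMI) = $1,766.64
Homeowner's insurance = $1,708.68
Yearly total = $6,677.28
Per month = $6,677.28 / 12 = $556.44
Required cushion = 1 × $556.44 = $556.44
Excess over cushion: $726.39 − $556.44 = $169.95

$169.95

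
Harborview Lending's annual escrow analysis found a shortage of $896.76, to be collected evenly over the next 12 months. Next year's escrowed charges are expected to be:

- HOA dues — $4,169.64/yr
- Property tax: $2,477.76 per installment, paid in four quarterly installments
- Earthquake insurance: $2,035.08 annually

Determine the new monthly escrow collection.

$1,417.71

HOA dues = $4,169.64 annually
Property tax = $2,477.76 × 4 = $9,911.04 annually
Earthquake insurance = $2,035.08 annually
Total per year = $16,115.76
Monthly = $16,115.76 / 12 = $1,342.98
Shortage spread = $896.76 / 12 = $74.73/mo
Adjusted monthly = $1,342.98 + $74.73 = $1,417.71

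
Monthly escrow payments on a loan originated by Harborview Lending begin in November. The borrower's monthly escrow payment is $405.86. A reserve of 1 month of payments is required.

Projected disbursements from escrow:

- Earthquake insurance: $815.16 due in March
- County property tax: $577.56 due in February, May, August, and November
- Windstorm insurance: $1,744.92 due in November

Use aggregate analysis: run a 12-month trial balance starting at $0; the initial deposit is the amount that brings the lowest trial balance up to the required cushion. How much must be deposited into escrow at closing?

Cushion = 1 × $405.86 = $405.86
Trial balance (start $0, +$405.86 each month, − disbursements):
  Nov: +$405.86 − $2,322.48 → -$1,916.62
  Dec: +$405.86 → -$1,510.76
  Jan: +$405.86 → -$1,104.90
  Feb: +$405.86 − $577.56 → -$1,276.60
  Mar: +$405.86 − $815.16 → -$1,685.90
  Apr: +$405.86 → -$1,280.04
  May: +$405.86 − $577.56 → -$1,451.74
  Jun: +$405.86 → -$1,045.88
  Jul: +$405.86 → -$640.02
  Aug: +$405.86 − $577.56 → -$811.72
  Sep: +$405.86 → -$405.86
  Oct: +$405.86 → $0.00
Lowest trial balance = -$1,916.62 (Nov)
Initial deposit = cushion − low point = $405.86 − (-$1,916.62) = $2,322.48

$2,322.48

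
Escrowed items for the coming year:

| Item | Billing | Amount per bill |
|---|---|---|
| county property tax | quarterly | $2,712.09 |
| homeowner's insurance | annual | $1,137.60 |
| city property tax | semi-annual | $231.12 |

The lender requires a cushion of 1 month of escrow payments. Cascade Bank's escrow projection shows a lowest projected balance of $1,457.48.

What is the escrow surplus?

$420.13

County property tax: $2,712.09 × 4 = $10,848.36/yr
Homeowner's insurance: $1,137.60/yr
City property tax: $231.12 × 2 = $462.24/yr
Total annual escrow = $10,848.36 + $1,137.60 + $462.24 = $12,448.20
Monthly escrow = $12,448.20 / 12 = $1,037.35
Required cushion = 1 × $1,037.35 = $1,037.35
Surplus = $1,457.48 − $1,037.35 = $420.13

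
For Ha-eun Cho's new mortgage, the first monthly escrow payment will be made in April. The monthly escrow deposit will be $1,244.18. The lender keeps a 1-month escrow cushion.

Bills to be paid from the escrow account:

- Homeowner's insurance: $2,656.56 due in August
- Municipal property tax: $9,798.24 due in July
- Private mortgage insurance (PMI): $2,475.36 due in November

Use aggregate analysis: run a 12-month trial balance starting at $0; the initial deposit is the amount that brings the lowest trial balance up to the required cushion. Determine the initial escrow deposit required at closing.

$7,478.08

Cushion = 1 × $1,244.18 = $1,244.18
Trial balance (start $0, +$1,244.18 each month, − disbursements):
  Apr: +$1,244.18 → $1,244.18
  May: +$1,244.18 → $2,488.36
  Jun: +$1,244.18 → $3,732.54
  Jul: +$1,244.18 − $9,798.24 → -$4,821.52
  Aug: +$1,244.18 − $2,656.56 → -$6,233.90
  Sep: +$1,244.18 → -$4,989.72
  Oct: +$1,244.18 → -$3,745.54
  Nov: +$1,244.18 − $2,475.36 → -$4,976.72
  Dec: +$1,244.18 → -$3,732.54
  Jan: +$1,244.18 → -$2,488.36
  Feb: +$1,244.18 → -$1,244.18
  Mar: +$1,244.18 → $0.00
Lowest trial balance = -$6,233.90 (Aug)
Initial deposit = cushion − low point = $1,244.18 − (-$6,233.90) = $7,478.08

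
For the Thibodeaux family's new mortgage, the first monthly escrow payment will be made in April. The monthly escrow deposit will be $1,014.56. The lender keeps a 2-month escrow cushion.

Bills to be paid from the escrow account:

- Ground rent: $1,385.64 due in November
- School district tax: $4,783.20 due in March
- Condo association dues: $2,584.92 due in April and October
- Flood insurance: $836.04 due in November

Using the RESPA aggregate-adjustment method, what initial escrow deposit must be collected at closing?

$3,599.48

Cushion = 2 × $1,014.56 = $2,029.12
Trial balance (start $0, +$1,014.56 each month, − disbursements):
  Apr: +$1,014.56 − $2,584.92 → -$1,570.36
  May: +$1,014.56 → -$555.80
  Jun: +$1,014.56 → $458.76
  Jul: +$1,014.56 → $1,473.32
  Aug: +$1,014.56 → $2,487.88
  Sep: +$1,014.56 → $3,502.44
  Oct: +$1,014.56 − $2,584.92 → $1,932.08
  Nov: +$1,014.56 − $2,221.68 → $724.96
  Dec: +$1,014.56 → $1,739.52
  Jan: +$1,014.56 → $2,754.08
  Feb: +$1,014.56 → $3,768.64
  Mar: +$1,014.56 − $4,783.20 → $0.00
Lowest trial balance = -$1,570.36 (Apr)
Initial deposit = cushion − low point = $2,029.12 − (-$1,570.36) = $3,599.48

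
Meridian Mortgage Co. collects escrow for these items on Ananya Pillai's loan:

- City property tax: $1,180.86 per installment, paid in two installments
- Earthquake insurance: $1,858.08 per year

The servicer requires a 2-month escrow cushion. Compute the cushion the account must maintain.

$703.30

City property tax — $1,180.86 × 2 = $2,361.72 per year
Earthquake insurance — $1,858.08 per year
Annual escrow total = $2,361.72 + $1,858.08 = $4,219.80
Per month = $4,219.80 ÷ 12 = $351.65
Cushion = 2 × $351.65 = $703.30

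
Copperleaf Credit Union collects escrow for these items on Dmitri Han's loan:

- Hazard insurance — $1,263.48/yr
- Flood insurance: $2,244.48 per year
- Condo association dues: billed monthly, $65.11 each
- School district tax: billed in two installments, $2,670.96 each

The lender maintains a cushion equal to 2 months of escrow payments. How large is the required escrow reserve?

Hazard insurance: $1,263.48 per year
Flood insurance: $2,244.48 per year
Condo association dues: $65.11 × 12 = $781.32 per year
School district tax: $2,670.96 × 2 = $5,341.92 per year
Yearly total = $1,263.48 + $2,244.48 + $781.32 + $5,341.92 = $9,631.20
Monthly escrow = $9,631.20 ÷ 12 = $802.60
Required cushion = 2 × $802.60 = $1,605.20

$1,605.20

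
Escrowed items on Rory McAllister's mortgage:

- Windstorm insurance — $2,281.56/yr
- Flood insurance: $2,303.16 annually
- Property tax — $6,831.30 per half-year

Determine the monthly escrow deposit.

Windstorm insurance: $2,281.56/yr
Flood insurance: $2,303.16/yr
Property tax: $6,831.30 × 2 = $13,662.60/yr
Total per year = $18,247.32
Monthly escrow = $18,247.32 ÷ 12 = $1,520.61

$1,520.61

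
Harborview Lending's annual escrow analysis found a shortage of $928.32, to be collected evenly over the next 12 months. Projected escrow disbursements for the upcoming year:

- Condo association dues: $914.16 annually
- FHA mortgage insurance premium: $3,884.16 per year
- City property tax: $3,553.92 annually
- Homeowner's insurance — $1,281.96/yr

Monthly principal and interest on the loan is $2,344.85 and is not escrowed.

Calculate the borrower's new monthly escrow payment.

Condo association dues = $914.16 per year
FHA mortgage insurance premium = $3,884.16 per year
City property tax = $3,553.92 per year
Homeowner's insurance = $1,281.96 per year
Total per year = $914.16 + $3,884.16 + $3,553.92 + $1,281.96 = $9,634.20
Per month = $9,634.20 / 12 = $802.85
Shortage spread = $928.32 / 12 = $77.36/mo
Adjusted monthly = $802.85 + $77.36 = $880.21

$880.21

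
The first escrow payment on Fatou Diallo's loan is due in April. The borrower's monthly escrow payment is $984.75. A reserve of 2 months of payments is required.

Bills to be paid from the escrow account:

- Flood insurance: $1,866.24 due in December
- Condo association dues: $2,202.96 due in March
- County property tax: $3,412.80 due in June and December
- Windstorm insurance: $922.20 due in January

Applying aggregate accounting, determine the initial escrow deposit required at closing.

$2,428.05

Cushion = 2 × $984.75 = $1,969.50
Trial balance (start $0, +$984.75 each month, − disbursements):
  Apr: +$984.75 → $984.75
  May: +$984.75 → $1,969.50
  Jun: +$984.75 − $3,412.80 → -$458.55
  Jul: +$984.75 → $526.20
  Aug: +$984.75 → $1,510.95
  Sep: +$984.75 → $2,495.70
  Oct: +$984.75 → $3,480.45
  Nov: +$984.75 → $4,465.20
  Dec: +$984.75 − $5,279.04 → $170.91
  Jan: +$984.75 − $922.20 → $233.46
  Feb: +$984.75 → $1,218.21
  Mar: +$984.75 − $2,202.96 → $0.00
Lowest trial balance = -$458.55 (Jun)
Initial deposit = cushion − low point = $1,969.50 − (-$458.55) = $2,428.05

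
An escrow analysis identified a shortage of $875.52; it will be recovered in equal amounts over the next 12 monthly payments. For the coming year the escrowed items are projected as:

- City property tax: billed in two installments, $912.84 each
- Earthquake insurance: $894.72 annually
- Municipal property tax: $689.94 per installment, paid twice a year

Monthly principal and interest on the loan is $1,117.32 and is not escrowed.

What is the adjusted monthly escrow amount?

City property tax: $912.84 × 2 = $1,825.68 annually
Earthquake insurance: $894.72 annually
Municipal property tax: $689.94 × 2 = $1,379.88 annually
Yearly total = $4,100.28
Monthly escrow = $4,100.28 ÷ 12 = $341.69
Shortage spread = $875.52 ÷ 12 = $72.96/mo
Adjusted monthly = $341.69 + $72.96 = $414.65

$414.65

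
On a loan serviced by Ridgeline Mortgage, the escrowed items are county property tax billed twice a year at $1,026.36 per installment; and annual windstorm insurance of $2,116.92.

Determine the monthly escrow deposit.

County property tax: $1,026.36 × 2 = $2,052.72/yr
Windstorm insurance: $2,116.92/yr
Total per year = $2,052.72 + $2,116.92 = $4,169.64
Per month = $4,169.64 / 12 = $347.47

$347.47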